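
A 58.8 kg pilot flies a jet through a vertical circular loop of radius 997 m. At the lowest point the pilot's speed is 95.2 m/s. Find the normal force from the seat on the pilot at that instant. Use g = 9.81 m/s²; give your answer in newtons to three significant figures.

At the lowest point, N points up (toward the centre) and the weight mg points down (away from the centre), so the net inward force is N − mg = mv²/r.
N = m(v²/r + g) = 58.8 × ((95.2)²/997 + 9.81) = 58.8 × (9.090 + 9.81) = 58.8 × 18.90 = 1111 N.

1110 N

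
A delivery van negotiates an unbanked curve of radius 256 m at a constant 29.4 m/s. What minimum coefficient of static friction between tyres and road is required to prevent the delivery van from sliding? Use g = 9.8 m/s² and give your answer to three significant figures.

0.345

Friction provides the centripetal force: μ_s m g = m v²/r, so μ_s = v²/(g r) = (29.40)²/(9.8 × 256) = 864.4/2509 = 0.3445.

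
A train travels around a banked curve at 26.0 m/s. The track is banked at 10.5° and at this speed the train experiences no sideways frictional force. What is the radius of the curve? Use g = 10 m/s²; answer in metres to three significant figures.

Frictionless banking: tanθ = v²/(rg), so r = v²/(g tanθ).
r = (26.0)²/(10.0 × tan 10.5°) = 676.0/(10.0 × 0.1853) = 676.0/1.853 = 364.7 m.

365 m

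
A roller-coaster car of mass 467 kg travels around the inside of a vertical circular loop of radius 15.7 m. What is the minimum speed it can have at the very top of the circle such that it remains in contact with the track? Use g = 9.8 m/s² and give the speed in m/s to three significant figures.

At the highest point the centre is directly below, so both the weight and N act inward: N + mg = mv²/r.
At minimum speed N → 0, so mg = mv_min²/r ⇒ v_min = √(g r) = √(9.8 × 15.7) = 12.40 m/s.

12.4 m/s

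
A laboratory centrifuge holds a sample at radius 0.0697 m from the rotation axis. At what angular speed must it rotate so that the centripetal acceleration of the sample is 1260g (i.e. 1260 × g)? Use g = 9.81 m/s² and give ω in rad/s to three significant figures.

Centripetal acceleration a_c = ω²r. Setting ω²r = 1260g:
ω = √(1260g / r) = √(1260 × 9.81 / 0.0697) = √177300 = 421.1 rad/s.

421 rad/s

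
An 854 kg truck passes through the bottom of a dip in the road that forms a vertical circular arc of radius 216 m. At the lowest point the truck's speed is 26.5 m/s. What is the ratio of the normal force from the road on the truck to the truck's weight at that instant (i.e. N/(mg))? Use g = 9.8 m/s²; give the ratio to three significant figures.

1.33

At the bottom, N − mg = mv²/r, so N = m(v²/r + g) and N/(mg) = v²/(rg) + 1 = (26.5)²/(216 × 9.8) + 1 = 0.3318 + 1 = 1.332.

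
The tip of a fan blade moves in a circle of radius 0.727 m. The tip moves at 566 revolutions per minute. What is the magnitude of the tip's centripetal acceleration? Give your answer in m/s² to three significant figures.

ω = 566 rev/min × 2π/60 = 59.27 rad/s, so v = ωr = 59.27 × 0.727 = 43.09 m/s.
a_c = v²/r = (43.09)²/0.727 = 1857/0.727 = 2554 m/s².

2550 m/s²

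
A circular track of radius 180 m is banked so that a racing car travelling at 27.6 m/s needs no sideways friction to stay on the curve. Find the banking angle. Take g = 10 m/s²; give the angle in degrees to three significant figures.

22.9°

For a frictionless banked turn: horizontally N sinθ = mv²/r and vertically N cosθ = mg.
Dividing: tanθ = v²/(r g) = (27.6)²/(180 × 10.0) = 761.8/1800 = 0.4232.
θ = arctan(0.4232) = 22.94°.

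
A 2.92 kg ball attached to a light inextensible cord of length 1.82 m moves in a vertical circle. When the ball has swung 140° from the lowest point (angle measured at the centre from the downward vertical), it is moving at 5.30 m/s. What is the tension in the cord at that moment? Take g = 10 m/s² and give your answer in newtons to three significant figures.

Take the radial direction toward the centre of the circle as positive. The component of the weight along the string toward the centre is −mg cos φ (φ measured from the bottom), so Newton's second law along the string gives T − mg cos φ = m v²/r.
cos 140° = -0.7660, so T = m(v²/r + g cos φ) = 2.92 × ((5.30)²/1.82 + 10.0 × -0.7660) = 2.92 × (15.43 + (-7.660)) = 2.92 × 7.774 = 22.70 N.

22.7 N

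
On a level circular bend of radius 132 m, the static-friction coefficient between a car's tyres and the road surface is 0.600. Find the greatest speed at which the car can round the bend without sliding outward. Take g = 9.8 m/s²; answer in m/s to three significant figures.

On a flat curve, static friction is the only horizontal force, so it must supply the full centripetal force: μ_s m g = m v²/r.
Mass cancels: v_max = √(μ_s g r) = √(0.600 × 9.8 × 132) = √776.2 = 27.86 m/s.

27.9 m/s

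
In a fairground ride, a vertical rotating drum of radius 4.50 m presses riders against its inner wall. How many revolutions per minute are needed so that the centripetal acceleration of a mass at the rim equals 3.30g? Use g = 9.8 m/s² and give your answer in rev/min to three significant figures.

Require ω²r = 3.30g, so ω = √(3.30 × 9.8/4.50) = 2.681 rad/s.
In rev/min: ω × 60/(2π) = 2.681 × 60/(2π) = 25.60 rev/min.

25.6 rev/min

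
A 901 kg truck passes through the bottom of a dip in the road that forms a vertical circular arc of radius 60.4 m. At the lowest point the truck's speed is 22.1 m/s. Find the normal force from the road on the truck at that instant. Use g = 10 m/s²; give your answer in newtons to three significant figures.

16300 N

At the lowest point, N points up (toward the centre) and the weight mg points down (away from the centre), so the net inward force is N − mg = mv²/r.
N = m(v²/r + g) = 901 × ((22.1)²/60.4 + 10.0) = 901 × (8.086 + 10.0) = 901 × 18.09 = 16300 N.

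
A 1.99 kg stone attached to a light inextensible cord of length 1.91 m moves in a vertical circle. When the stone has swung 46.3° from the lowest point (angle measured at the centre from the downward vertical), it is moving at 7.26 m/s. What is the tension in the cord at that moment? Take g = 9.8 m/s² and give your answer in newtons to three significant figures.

68.4 N

Take the radial direction toward the centre of the circle as positive. The component of the weight along the string toward the centre is −mg cos φ (φ measured from the bottom), so Newton's second law along the string gives T − mg cos φ = m v²/r.
cos 46.3° = 0.6909, so T = m(v²/r + g cos φ) = 1.99 × ((7.26)²/1.91 + 9.8 × 0.6909) = 1.99 × (27.60 + (6.771)) = 1.99 × 34.37 = 68.39 N.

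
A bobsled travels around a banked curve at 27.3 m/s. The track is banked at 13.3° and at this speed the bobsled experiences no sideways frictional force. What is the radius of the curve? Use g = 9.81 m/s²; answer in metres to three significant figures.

Frictionless banking: tanθ = v²/(rg), so r = v²/(g tanθ).
r = (27.3)²/(9.81 × tan 13.3°) = 745.3/(9.81 × 0.2364) = 745.3/2.319 = 321.4 m.

321 m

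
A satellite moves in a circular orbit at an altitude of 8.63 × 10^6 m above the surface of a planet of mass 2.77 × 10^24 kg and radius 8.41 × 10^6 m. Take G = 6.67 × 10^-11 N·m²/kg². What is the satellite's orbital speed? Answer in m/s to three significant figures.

Orbital radius r = R + h = 8.41 × 10^6 + 8.63 × 10^6 = 1.704 × 10^7 m.
Gravity supplies the centripetal force: G M m / r² = m v² / r, so v = √(GM/r).
v = √(6.67 × 10^-11 × 2.77 × 10^24 / 1.704 × 10^7) = √(1.084 × 10^7) = 3293 m/s.

3290 m/s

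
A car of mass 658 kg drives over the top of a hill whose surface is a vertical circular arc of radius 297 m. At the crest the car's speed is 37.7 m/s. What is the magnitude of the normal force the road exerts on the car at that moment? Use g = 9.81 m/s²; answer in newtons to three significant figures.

At the crest the centripetal acceleration points downward (toward the centre of the arc), so mg − N = mv²/r.
N = m(g − v²/r) = 658 × (9.81 − (37.7)²/297) = 658 × (9.81 − 4.785) = 658 × 5.025 = 3306 N.

3310 N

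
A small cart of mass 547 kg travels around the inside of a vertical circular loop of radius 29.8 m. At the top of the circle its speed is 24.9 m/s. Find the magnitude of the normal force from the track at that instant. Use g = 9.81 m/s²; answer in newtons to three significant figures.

6010 N

At the top, both N and the weight mg point inward (toward the centre), so N + mg = mv²/r.
N = m(v²/r − g) = 547 × ((24.9)²/29.8 − 9.81) = 547 × (20.81 − 9.81) = 547 × 11.00 = 6015 N.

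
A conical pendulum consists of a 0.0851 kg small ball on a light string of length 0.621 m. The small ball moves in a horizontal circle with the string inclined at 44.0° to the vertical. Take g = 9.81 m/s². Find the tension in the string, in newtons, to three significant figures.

1.16 N

Vertically the bob has no acceleration, so T cosθ = mg.
T = mg/cosθ = 0.0851 × 9.81 / cos 44.0° = 0.8348/0.7193 = 1.161 N.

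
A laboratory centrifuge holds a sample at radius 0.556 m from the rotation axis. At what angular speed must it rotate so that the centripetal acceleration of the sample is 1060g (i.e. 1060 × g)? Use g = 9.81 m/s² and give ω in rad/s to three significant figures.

Centripetal acceleration a_c = ω²r. Setting ω²r = 1060g:
ω = √(1060g / r) = √(1060 × 9.81 / 0.556) = √18700 = 136.8 rad/s.

137 rad/s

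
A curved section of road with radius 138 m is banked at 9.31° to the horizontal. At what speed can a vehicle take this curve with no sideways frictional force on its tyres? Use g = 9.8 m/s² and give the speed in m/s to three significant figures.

On a frictionless banked curve, N sinθ = mv²/r and N cosθ = mg, so tanθ = v²/(rg).
v = √(r g tanθ) = √(138 × 9.8 × tan 9.31°) = √(138 × 9.8 × 0.1639) = √221.7 = 14.89 m/s.

14.9 m/s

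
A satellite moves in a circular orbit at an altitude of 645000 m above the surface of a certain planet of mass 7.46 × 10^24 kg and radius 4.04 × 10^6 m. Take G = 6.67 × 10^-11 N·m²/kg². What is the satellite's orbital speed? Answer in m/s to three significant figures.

Orbital radius r = R + h = 4.04 × 10^6 + 645000 = 4.685 × 10^6 m.
Gravity supplies the centripetal force: G M m / r² = m v² / r, so v = √(GM/r).
v = √(6.67 × 10^-11 × 7.46 × 10^24 / 4.685 × 10^6) = √(1.062 × 10^8) = 10310 m/s.

10300 m/s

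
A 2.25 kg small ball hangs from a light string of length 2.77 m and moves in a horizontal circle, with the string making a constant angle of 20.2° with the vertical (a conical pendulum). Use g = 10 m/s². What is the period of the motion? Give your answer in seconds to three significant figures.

3.20 s

r = L sinθ = 0.9565 m. From T sinθ = mω²r and T cosθ = mg: tanθ = ω²r/g, so ω² = g tanθ / r = g/(L cosθ).
ω = √(g/(L cosθ)) = √(10.0/(2.77 × 0.9385)) = √3.847 = 1.961 rad/s.
Period = 2π/ω = 3.204 s.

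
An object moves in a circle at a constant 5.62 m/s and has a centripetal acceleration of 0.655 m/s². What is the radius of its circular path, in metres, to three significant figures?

a_c = v²/r ⇒ r = v²/a_c = (5.62)²/0.655 = 31.58/0.655 = 48.22 m.

48.2 m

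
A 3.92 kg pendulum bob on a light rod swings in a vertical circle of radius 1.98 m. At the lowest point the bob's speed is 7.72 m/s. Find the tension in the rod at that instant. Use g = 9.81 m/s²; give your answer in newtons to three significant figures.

156 N

At the lowest point, T points up (toward the centre) and the weight mg points down (away from the centre), so the net inward force is T − mg = mv²/r.
T = m(v²/r + g) = 3.92 × ((7.72)²/1.98 + 9.81) = 3.92 × (30.10 + 9.81) = 3.92 × 39.91 = 156.4 N.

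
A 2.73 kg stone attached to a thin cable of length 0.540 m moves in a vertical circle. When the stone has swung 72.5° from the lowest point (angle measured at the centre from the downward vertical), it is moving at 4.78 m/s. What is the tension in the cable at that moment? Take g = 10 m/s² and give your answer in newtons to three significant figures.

124 N

Take the radial direction toward the centre of the circle as positive. The component of the weight along the string toward the centre is −mg cos φ (φ measured from the bottom), so Newton's second law along the string gives T − mg cos φ = m v²/r.
cos 72.5° = 0.3007, so T = m(v²/r + g cos φ) = 2.73 × ((4.78)²/0.540 + 10.0 × 0.3007) = 2.73 × (42.31 + (3.007)) = 2.73 × 45.32 = 123.7 N.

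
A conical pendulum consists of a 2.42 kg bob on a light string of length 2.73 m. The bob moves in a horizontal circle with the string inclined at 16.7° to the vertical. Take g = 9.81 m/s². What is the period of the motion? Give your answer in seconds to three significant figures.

r = L sinθ = 0.7845 m. From T sinθ = mω²r and T cosθ = mg: tanθ = ω²r/g, so ω² = g tanθ / r = g/(L cosθ).
ω = √(g/(L cosθ)) = √(9.81/(2.73 × 0.9578)) = √3.752 = 1.937 rad/s.
Period = 2π/ω = 3.244 s.

3.24 s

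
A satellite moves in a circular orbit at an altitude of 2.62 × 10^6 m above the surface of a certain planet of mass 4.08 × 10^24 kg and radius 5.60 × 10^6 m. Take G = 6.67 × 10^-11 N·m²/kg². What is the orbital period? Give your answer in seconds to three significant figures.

r = R + h = 5.60 × 10^6 + 2.62 × 10^6 = 8.220 × 10^6 m. Gravity provides the centripetal force: G M m / r² = m v² / r ⇒ v = √(GM/r) = 5754 m/s.
T = 2πr/v = 2π × 8.220 × 10^6 / 5754 = 8976 s.

8980 s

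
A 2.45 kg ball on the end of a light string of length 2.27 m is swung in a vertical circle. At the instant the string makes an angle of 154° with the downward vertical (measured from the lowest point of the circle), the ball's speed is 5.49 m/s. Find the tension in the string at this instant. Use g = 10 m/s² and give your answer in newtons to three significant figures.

Take the radial direction toward the centre of the circle as positive. The component of the weight along the string toward the centre is −mg cos φ (φ measured from the bottom), so Newton's second law along the string gives T − mg cos φ = m v²/r.
cos 154° = -0.8988, so T = m(v²/r + g cos φ) = 2.45 × ((5.49)²/2.27 + 10.0 × -0.8988) = 2.45 × (13.28 + (-8.988)) = 2.45 × 4.290 = 10.51 N.

10.5 N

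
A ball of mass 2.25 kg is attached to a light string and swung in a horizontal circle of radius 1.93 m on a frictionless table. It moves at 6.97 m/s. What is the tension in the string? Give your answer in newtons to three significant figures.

56.6 N

The tension is the only horizontal force, so it supplies the full centripetal force: T = m v²/r = 2.25 × (6.970)²/1.93 = 2.25 × 48.58/1.93 = 56.64 N.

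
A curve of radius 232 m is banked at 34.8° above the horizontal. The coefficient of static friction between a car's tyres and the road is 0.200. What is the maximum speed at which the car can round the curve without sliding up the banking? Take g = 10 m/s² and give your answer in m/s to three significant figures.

49.1 m/s

At the maximum speed, friction acts down the slope at its limiting value f = μN. Radially (horizontal, toward centre): N sinθ + μN cosθ = mv²/r. Vertically: N cosθ − μN sinθ = mg.
Dividing: v² = r g (sinθ + μcosθ)/(cosθ − μsinθ).
sinθ + μcosθ = 0.5707 + 0.200×0.8211 = 0.7349; cosθ − μsinθ = 0.8211 − 0.200×0.5707 = 0.7070.
v² = 232 × 10.0 × 0.7349/0.7070 = 2412 m²/s², so v = 49.11 m/s.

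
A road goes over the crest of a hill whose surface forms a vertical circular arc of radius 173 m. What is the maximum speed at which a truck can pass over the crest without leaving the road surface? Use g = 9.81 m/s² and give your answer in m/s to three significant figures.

At the crest the centre of the circle is below the truck, so the net downward (centripetal) force is mg − N = mv²/r.
The truck leaves the road when N → 0, giving v_max = √(g r) = √(9.81 × 173) = 41.20 m/s.

41.2 m/s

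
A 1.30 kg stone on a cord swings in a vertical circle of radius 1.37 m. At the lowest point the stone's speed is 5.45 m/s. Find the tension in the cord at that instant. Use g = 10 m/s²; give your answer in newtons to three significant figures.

41.2 N

At the lowest point, T points up (toward the centre) and the weight mg points down (away from the centre), so the net inward force is T − mg = mv²/r.
T = m(v²/r + g) = 1.30 × ((5.45)²/1.37 + 10.0) = 1.30 × (21.68 + 10.0) = 1.30 × 31.68 = 41.18 N.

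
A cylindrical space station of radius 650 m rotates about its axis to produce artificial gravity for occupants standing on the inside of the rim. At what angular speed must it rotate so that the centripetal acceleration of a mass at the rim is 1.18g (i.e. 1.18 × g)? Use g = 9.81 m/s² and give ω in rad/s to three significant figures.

Centripetal acceleration a_c = ω²r. Setting ω²r = 1.18g:
ω = √(1.18g / r) = √(1.18 × 9.81 / 650) = √0.01781 = 0.1335 rad/s.

0.133 rad/s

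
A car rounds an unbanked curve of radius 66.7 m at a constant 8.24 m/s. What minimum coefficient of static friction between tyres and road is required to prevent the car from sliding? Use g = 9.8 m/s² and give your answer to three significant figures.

0.104

Friction provides the centripetal force: μ_s m g = m v²/r, so μ_s = v²/(g r) = (8.240)²/(9.8 × 66.7) = 67.90/653.7 = 0.1039.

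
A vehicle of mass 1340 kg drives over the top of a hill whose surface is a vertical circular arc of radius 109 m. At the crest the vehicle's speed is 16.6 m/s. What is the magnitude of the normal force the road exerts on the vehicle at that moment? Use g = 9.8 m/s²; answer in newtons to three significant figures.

9740 N

At the crest the centripetal acceleration points downward (toward the centre of the arc), so mg − N = mv²/r.
N = m(g − v²/r) = 1340 × (9.8 − (16.6)²/109) = 1340 × (9.8 − 2.528) = 1340 × 7.272 = 9744 N.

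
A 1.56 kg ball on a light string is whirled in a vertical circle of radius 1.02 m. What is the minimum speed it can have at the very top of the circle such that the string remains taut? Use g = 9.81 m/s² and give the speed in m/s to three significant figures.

At the highest point the centre is directly below, so both the weight and T act inward: T + mg = mv²/r.
At minimum speed T → 0, so mg = mv_min²/r ⇒ v_min = √(g r) = √(9.81 × 1.02) = 3.163 m/s.

3.16 m/s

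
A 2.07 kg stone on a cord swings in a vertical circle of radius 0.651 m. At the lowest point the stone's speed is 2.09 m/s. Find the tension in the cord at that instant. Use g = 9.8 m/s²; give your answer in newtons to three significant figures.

34.2 N

At the lowest point, T points up (toward the centre) and the weight mg points down (away from the centre), so the net inward force is T − mg = mv²/r.
T = m(v²/r + g) = 2.07 × ((2.09)²/0.651 + 9.8) = 2.07 × (6.710 + 9.8) = 2.07 × 16.51 = 34.18 N.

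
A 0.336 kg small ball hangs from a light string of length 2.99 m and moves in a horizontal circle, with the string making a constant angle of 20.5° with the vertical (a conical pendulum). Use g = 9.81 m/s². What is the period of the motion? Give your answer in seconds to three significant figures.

r = L sinθ = 1.047 m. From T sinθ = mω²r and T cosθ = mg: tanθ = ω²r/g, so ω² = g tanθ / r = g/(L cosθ).
ω = √(g/(L cosθ)) = √(9.81/(2.99 × 0.9367)) = √3.503 = 1.872 rad/s.
Period = 2π/ω = 3.357 s.

3.36 s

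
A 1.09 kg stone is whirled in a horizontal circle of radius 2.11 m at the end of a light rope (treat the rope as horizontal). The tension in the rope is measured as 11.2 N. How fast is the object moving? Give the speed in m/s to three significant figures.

4.66 m/s

T = m v²/r ⇒ v = √(T r / m) = √(11.2 × 2.11 / 1.09) = √21.68 = 4.656 m/s.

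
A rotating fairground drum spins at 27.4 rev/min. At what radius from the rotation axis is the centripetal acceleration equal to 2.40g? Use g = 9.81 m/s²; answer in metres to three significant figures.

2.86 m

ω = 27.4 rev/min × 2π/60 = 2.869 rad/s.
a_c = ω²r = 2.40g ⇒ r = 2.40 × 9.81 / (2.869)² = 23.54/8.233 = 2.860 m.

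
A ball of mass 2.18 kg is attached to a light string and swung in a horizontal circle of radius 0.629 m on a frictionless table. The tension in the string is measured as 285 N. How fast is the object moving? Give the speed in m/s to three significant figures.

9.07 m/s

T = m v²/r ⇒ v = √(T r / m) = √(285 × 0.629 / 2.18) = √82.23 = 9.068 m/s.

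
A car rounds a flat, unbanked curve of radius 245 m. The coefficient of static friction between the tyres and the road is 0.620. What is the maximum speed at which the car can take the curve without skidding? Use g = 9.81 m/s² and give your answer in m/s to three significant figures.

38.6 m/s

On a flat curve, static friction is the only horizontal force, so it must supply the full centripetal force: μ_s m g = m v²/r.
Mass cancels: v_max = √(μ_s g r) = √(0.620 × 9.81 × 245) = √1490 = 38.60 m/s.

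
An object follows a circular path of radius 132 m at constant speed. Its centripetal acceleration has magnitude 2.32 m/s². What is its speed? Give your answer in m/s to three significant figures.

17.5 m/s

a_c = v²/r ⇒ v = √(a_c · r) = √(2.32 × 132) = √306.2 = 17.50 m/s.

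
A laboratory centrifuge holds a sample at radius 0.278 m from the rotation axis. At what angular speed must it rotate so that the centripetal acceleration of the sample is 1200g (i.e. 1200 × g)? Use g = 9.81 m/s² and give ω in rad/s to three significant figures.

206 rad/s

Centripetal acceleration a_c = ω²r. Setting ω²r = 1200g:
ω = √(1200g / r) = √(1200 × 9.81 / 0.278) = √42350 = 205.8 rad/s.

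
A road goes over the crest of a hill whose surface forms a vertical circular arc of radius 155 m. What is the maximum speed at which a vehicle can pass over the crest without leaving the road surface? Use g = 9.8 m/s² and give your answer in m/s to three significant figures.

At the crest the centre of the circle is below the vehicle, so the net downward (centripetal) force is mg − N = mv²/r.
The vehicle leaves the road when N → 0, giving v_max = √(g r) = √(9.8 × 155) = 38.97 m/s.

39.0 m/s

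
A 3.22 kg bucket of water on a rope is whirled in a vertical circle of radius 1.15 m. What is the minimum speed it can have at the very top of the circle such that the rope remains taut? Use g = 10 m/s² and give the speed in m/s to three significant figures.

3.39 m/s

At the highest point the centre is directly below, so both the weight and T act inward: T + mg = mv²/r.
At minimum speed T → 0, so mg = mv_min²/r ⇒ v_min = √(g r) = √(10.0 × 1.15) = 3.391 m/s.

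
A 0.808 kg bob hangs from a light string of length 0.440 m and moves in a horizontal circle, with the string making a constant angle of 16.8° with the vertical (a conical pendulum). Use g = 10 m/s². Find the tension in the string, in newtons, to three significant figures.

Vertically the bob has no acceleration, so T cosθ = mg.
T = mg/cosθ = 0.808 × 10.0 / cos 16.8° = 8.080/0.9573 = 8.440 N.

8.44 N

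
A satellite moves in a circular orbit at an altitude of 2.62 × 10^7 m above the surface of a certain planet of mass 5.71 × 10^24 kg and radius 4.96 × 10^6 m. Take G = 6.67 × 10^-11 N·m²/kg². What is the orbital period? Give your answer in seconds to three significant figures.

56000 s

r = R + h = 4.96 × 10^6 + 2.62 × 10^7 = 3.116 × 10^7 m. Gravity provides the centripetal force: G M m / r² = m v² / r ⇒ v = √(GM/r) = 3496 m/s.
T = 2πr/v = 2π × 3.116 × 10^7 / 3496 = 56000 s.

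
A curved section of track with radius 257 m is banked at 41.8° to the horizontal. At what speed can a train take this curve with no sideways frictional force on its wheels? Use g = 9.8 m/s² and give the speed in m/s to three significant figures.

On a frictionless banked curve, N sinθ = mv²/r and N cosθ = mg, so tanθ = v²/(rg).
v = √(r g tanθ) = √(257 × 9.8 × tan 41.8°) = √(257 × 9.8 × 0.8941) = √2252 = 47.45 m/s.

47.5 m/s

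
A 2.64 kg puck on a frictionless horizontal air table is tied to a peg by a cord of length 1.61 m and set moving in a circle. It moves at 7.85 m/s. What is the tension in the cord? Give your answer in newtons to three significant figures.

101 N

The tension is the only horizontal force, so it supplies the full centripetal force: T = m v²/r = 2.64 × (7.850)²/1.61 = 2.64 × 61.62/1.61 = 101.0 N.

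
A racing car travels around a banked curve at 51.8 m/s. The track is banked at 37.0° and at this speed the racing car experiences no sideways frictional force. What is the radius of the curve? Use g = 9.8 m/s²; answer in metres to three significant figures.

Frictionless banking: tanθ = v²/(rg), so r = v²/(g tanθ).
r = (51.8)²/(9.8 × tan 37.0°) = 2683/(9.8 × 0.7536) = 2683/7.385 = 363.3 m.

363 m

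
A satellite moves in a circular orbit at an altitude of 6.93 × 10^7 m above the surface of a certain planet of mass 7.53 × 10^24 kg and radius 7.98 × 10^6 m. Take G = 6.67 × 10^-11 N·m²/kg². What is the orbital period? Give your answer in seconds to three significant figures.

190000 s

r = R + h = 7.98 × 10^6 + 6.93 × 10^7 = 7.728 × 10^7 m. Gravity provides the centripetal force: G M m / r² = m v² / r ⇒ v = √(GM/r) = 2549 m/s.
T = 2πr/v = 2π × 7.728 × 10^7 / 2549 = 190500 s.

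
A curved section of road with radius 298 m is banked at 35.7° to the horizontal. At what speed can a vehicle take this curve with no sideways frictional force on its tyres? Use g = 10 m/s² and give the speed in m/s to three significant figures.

On a frictionless banked curve, N sinθ = mv²/r and N cosθ = mg, so tanθ = v²/(rg).
v = √(r g tanθ) = √(298 × 10.0 × tan 35.7°) = √(298 × 10.0 × 0.7186) = √2141 = 46.27 m/s.

46.3 m/s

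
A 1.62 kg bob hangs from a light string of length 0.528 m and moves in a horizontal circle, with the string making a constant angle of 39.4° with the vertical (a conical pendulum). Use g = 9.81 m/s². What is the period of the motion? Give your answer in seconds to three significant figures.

r = L sinθ = 0.3351 m. From T sinθ = mω²r and T cosθ = mg: tanθ = ω²r/g, so ω² = g tanθ / r = g/(L cosθ).
ω = √(g/(L cosθ)) = √(9.81/(0.528 × 0.7727)) = √24.04 = 4.903 rad/s.
Period = 2π/ω = 1.281 s.

1.28 s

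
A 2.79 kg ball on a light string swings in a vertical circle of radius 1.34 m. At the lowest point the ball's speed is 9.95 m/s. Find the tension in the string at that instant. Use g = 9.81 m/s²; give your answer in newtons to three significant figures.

At the lowest point, T points up (toward the centre) and the weight mg points down (away from the centre), so the net inward force is T − mg = mv²/r.
T = m(v²/r + g) = 2.79 × ((9.95)²/1.34 + 9.81) = 2.79 × (73.88 + 9.81) = 2.79 × 83.69 = 233.5 N.

234 N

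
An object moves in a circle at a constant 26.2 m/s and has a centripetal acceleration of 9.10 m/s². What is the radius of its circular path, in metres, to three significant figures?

75.4 m

a_c = v²/r ⇒ r = v²/a_c = (26.2)²/9.10 = 686.4/9.10 = 75.43 m.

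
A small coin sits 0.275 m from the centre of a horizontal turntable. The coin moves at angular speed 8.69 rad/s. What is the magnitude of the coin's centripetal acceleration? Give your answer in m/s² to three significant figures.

v = ωr = 8.69 × 0.275 = 2.390 m/s.
a_c = v²/r = (2.390)²/0.275 = 5.711/0.275 = 20.77 m/s².

20.8 m/s²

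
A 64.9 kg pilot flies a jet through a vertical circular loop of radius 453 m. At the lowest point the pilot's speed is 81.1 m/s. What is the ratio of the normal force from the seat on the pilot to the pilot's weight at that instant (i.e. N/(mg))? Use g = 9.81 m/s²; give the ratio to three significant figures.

2.48

At the bottom, N − mg = mv²/r, so N = m(v²/r + g) and N/(mg) = v²/(rg) + 1 = (81.1)²/(453 × 9.81) + 1 = 1.480 + 1 = 2.480.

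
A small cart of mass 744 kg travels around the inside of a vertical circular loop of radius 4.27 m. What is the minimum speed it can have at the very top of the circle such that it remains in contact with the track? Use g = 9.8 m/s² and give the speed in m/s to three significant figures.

At the top, both weight mg and N point toward the centre: N + mg = mv²/r.
At minimum speed N → 0, so mg = mv_min²/r ⇒ v_min = √(g r) = √(9.8 × 4.27) = 6.469 m/s.

6.47 m/s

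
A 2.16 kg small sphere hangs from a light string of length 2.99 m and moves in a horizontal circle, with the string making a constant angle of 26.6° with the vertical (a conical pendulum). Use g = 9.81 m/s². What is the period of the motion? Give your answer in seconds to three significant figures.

3.28 s

r = L sinθ = 1.339 m. From T sinθ = mω²r and T cosθ = mg: tanθ = ω²r/g, so ω² = g tanθ / r = g/(L cosθ).
ω = √(g/(L cosθ)) = √(9.81/(2.99 × 0.8942)) = √3.669 = 1.916 rad/s.
Period = 2π/ω = 3.280 s.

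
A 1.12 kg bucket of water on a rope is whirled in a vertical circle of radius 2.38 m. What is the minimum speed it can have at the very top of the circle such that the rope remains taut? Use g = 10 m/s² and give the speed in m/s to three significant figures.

4.88 m/s

At the top, both weight mg and T point toward the centre: T + mg = mv²/r.
At minimum speed T → 0, so mg = mv_min²/r ⇒ v_min = √(g r) = √(10.0 × 2.38) = 4.879 m/s.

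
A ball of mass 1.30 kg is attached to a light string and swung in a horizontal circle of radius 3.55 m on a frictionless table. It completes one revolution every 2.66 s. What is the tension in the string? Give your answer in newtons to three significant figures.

25.7 N

v = 2πr/T = 2π × 3.55/2.66 = 8.385 m/s.
The tension is the only horizontal force, so it supplies the full centripetal force: T = m v²/r = 1.30 × (8.385)²/3.55 = 1.30 × 70.32/3.55 = 25.75 N.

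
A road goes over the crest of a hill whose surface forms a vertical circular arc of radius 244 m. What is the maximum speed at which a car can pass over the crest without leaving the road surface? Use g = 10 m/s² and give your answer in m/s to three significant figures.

At the crest the centre of the circle is below the car, so the net downward (centripetal) force is mg − N = mv²/r.
The car leaves the road when N → 0, giving v_max = √(g r) = √(10.0 × 244) = 49.40 m/s.

49.4 m/s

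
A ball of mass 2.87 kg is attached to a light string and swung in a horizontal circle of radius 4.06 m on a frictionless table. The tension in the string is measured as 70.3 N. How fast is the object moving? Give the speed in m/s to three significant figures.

T = m v²/r ⇒ v = √(T r / m) = √(70.3 × 4.06 / 2.87) = √99.45 = 9.972 m/s.

9.97 m/s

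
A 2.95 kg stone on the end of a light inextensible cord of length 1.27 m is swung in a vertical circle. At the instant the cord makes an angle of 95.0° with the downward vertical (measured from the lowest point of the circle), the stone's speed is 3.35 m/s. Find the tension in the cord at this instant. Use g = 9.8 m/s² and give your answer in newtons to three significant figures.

23.5 N

Take the radial direction toward the centre of the circle as positive. The component of the weight along the string toward the centre is −mg cos φ (φ measured from the bottom), so Newton's second law along the string gives T − mg cos φ = m v²/r.
cos 95.0° = -0.08716, so T = m(v²/r + g cos φ) = 2.95 × ((3.35)²/1.27 + 9.8 × -0.08716) = 2.95 × (8.837 + (-0.8541)) = 2.95 × 7.982 = 23.55 N.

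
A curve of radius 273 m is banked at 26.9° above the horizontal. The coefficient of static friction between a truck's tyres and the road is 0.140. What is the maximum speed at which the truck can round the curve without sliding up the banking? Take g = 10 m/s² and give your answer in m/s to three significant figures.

At the maximum speed, friction acts down the slope at its limiting value f = μN. Radially (horizontal, toward centre): N sinθ + μN cosθ = mv²/r. Vertically: N cosθ − μN sinθ = mg.
Dividing: v² = r g (sinθ + μcosθ)/(cosθ − μsinθ).
sinθ + μcosθ = 0.4524 + 0.140×0.8918 = 0.5773; cosθ − μsinθ = 0.8918 − 0.140×0.4524 = 0.8285.
v² = 273 × 10.0 × 0.5773/0.8285 = 1902 m²/s², so v = 43.62 m/s.

43.6 m/s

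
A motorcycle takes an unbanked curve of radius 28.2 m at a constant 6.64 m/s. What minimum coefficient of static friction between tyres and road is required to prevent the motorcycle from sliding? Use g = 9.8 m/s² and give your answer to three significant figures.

Friction provides the centripetal force: μ_s m g = m v²/r, so μ_s = v²/(g r) = (6.640)²/(9.8 × 28.2) = 44.09/276.4 = 0.1595.

0.160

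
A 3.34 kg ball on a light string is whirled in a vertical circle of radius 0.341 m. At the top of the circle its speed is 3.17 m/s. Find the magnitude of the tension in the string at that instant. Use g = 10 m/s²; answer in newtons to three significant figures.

At the top, both T and the weight mg point inward (toward the centre), so T + mg = mv²/r.
T = m(v²/r − g) = 3.34 × ((3.17)²/0.341 − 10.0) = 3.34 × (29.47 − 10.0) = 3.34 × 19.47 = 65.03 N.

65.0 N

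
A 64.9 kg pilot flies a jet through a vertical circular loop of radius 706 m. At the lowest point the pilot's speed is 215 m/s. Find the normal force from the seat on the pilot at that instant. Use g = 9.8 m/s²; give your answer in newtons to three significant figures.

4890 N

At the lowest point, N points up (toward the centre) and the weight mg points down (away from the centre), so the net inward force is N − mg = mv²/r.
N = m(v²/r + g) = 64.9 × ((215)²/706 + 9.8) = 64.9 × (65.47 + 9.8) = 64.9 × 75.27 = 4885 N.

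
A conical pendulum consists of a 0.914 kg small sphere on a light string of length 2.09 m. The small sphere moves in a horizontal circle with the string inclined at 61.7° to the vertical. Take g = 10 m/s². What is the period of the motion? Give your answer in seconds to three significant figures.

r = L sinθ = 1.840 m. From T sinθ = mω²r and T cosθ = mg: tanθ = ω²r/g, so ω² = g tanθ / r = g/(L cosθ).
ω = √(g/(L cosθ)) = √(10.0/(2.09 × 0.4741)) = √10.09 = 3.177 rad/s.
Period = 2π/ω = 1.978 s.

1.98 s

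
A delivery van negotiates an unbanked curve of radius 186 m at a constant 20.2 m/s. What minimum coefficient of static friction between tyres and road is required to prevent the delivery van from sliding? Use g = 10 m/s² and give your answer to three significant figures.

Friction provides the centripetal force: μ_s m g = m v²/r, so μ_s = v²/(g r) = (20.20)²/(10.0 × 186) = 408.0/1860 = 0.2194.

0.219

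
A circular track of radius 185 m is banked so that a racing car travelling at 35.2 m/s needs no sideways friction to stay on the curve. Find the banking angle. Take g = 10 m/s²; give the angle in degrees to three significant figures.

33.8°

With no friction, the horizontal component of the normal force provides the centripetal force: N sinθ = mv²/r, while N cosθ = mg vertically.
Dividing: tanθ = v²/(r g) = (35.2)²/(185 × 10.0) = 1239/1850 = 0.6698.
θ = arctan(0.6698) = 33.81°.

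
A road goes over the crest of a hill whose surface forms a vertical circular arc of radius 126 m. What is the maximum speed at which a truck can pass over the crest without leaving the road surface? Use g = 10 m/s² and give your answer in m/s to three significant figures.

At the crest the centre of the circle is below the truck, so the net downward (centripetal) force is mg − N = mv²/r.
The truck leaves the road when N → 0, giving v_max = √(g r) = √(10.0 × 126) = 35.50 m/s.

35.5 m/s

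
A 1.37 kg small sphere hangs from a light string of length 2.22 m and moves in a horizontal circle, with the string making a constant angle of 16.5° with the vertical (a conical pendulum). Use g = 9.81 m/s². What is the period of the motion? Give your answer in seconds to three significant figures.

r = L sinθ = 0.6305 m. From T sinθ = mω²r and T cosθ = mg: tanθ = ω²r/g, so ω² = g tanθ / r = g/(L cosθ).
ω = √(g/(L cosθ)) = √(9.81/(2.22 × 0.9588)) = √4.609 = 2.147 rad/s.
Period = 2π/ω = 2.927 s.

2.93 s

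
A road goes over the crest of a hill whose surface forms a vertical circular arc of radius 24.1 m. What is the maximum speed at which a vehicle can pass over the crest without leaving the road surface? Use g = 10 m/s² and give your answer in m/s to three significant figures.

At the crest the centre of the circle is below the vehicle, so the net downward (centripetal) force is mg − N = mv²/r.
The vehicle leaves the road when N → 0, giving v_max = √(g r) = √(10.0 × 24.1) = 15.52 m/s.

15.5 m/s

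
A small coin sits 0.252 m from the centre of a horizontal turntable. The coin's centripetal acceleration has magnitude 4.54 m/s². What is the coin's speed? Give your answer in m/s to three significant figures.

1.07 m/s

a_c = v²/r ⇒ v = √(a_c · r) = √(4.54 × 0.252) = √1.144 = 1.070 m/s.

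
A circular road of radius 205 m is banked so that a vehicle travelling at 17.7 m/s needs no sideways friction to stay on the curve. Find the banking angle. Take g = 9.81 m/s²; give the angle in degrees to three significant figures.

With no friction, the horizontal component of the normal force provides the centripetal force: N sinθ = mv²/r, while N cosθ = mg vertically.
Dividing: tanθ = v²/(r g) = (17.7)²/(205 × 9.81) = 313.3/2011 = 0.1558.
θ = arctan(0.1558) = 8.855°.

8.85°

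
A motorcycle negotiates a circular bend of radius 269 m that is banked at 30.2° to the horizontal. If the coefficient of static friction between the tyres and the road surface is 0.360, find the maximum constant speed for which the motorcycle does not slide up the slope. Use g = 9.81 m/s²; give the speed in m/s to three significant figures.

At the maximum speed, friction acts down the slope at its limiting value f = μN. Radially (horizontal, toward centre): N sinθ + μN cosθ = mv²/r. Vertically: N cosθ − μN sinθ = mg.
Dividing: v² = r g (sinθ + μcosθ)/(cosθ − μsinθ).
sinθ + μcosθ = 0.5030 + 0.360×0.8643 = 0.8142; cosθ − μsinθ = 0.8643 − 0.360×0.5030 = 0.6832.
v² = 269 × 9.81 × 0.8142/0.6832 = 3145 m²/s², so v = 56.08 m/s.

56.1 m/s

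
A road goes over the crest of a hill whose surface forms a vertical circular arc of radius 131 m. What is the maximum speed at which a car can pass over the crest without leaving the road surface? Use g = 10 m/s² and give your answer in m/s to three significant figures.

36.2 m/s

At the crest the centre of the circle is below the car, so the net downward (centripetal) force is mg − N = mv²/r.
The car leaves the road when N → 0, giving v_max = √(g r) = √(10.0 × 131) = 36.19 m/s.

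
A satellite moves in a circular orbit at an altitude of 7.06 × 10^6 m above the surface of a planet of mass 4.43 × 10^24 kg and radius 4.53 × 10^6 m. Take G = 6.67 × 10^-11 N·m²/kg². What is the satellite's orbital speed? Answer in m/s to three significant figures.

Orbital radius r = R + h = 4.53 × 10^6 + 7.06 × 10^6 = 1.159 × 10^7 m.
Gravity supplies the centripetal force: G M m / r² = m v² / r, so v = √(GM/r).
v = √(6.67 × 10^-11 × 4.43 × 10^24 / 1.159 × 10^7) = √(2.549 × 10^7) = 5049 m/s.

5050 m/s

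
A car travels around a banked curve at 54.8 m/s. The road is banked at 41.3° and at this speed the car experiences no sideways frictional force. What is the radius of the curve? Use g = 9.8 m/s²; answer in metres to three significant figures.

349 m

Frictionless banking: tanθ = v²/(rg), so r = v²/(g tanθ).
r = (54.8)²/(9.8 × tan 41.3°) = 3003/(9.8 × 0.8785) = 3003/8.610 = 348.8 m.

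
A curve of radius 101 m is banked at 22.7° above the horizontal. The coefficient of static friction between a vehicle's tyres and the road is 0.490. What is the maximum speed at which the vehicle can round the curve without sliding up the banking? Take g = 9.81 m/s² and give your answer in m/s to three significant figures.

33.6 m/s

At the maximum speed, friction acts down the slope at its limiting value f = μN. Radially (horizontal, toward centre): N sinθ + μN cosθ = mv²/r. Vertically: N cosθ − μN sinθ = mg.
Dividing: v² = r g (sinθ + μcosθ)/(cosθ − μsinθ).
sinθ + μcosθ = 0.3859 + 0.490×0.9225 = 0.8379; cosθ − μsinθ = 0.9225 − 0.490×0.3859 = 0.7334.
v² = 101 × 9.81 × 0.8379/0.7334 = 1132 m²/s², so v = 33.65 m/s.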